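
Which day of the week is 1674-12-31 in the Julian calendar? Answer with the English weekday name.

This is JDN 2332851 (10 January 1675 Gregorian).
JDN 2332851 mod 7 = 3, and JDN 0 was a Monday, so this is a Thursday.

Thursday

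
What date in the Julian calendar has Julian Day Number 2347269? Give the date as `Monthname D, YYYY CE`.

June 22, 1714 CE

The Gregorian equivalent of JDN 2347269 is 3 July 1714.
In the Julian calendar that day is June 22, 1714 CE.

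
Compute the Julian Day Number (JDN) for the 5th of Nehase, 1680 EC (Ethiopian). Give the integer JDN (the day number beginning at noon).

In the Gregorian calendar the same day is 8 August 1688.
JDN 2400001 is 17 November 1858 CE (Gregorian), MJD 0; the target day is −62191 days from there, so JDN = 2337810.

2337810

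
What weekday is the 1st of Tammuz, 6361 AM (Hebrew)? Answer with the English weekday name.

Tuesday

In the Gregorian calendar this is 23 June 2601 (JDN 2671229).
2671229 ≡ 1 (mod 7); counting from Monday = 0 gives Tuesday.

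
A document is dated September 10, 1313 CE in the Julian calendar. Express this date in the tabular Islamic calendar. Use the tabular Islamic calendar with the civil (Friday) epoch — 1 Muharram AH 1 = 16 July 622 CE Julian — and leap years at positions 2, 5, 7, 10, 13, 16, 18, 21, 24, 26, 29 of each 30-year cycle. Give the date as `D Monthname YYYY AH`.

18 Jumada al-Awwal 713 AH

The source date corresponds to 18 September 1313 in the proleptic Gregorian calendar (JDN 2200884).
That day falls on 18 Jumada al-Awwal 713 AH in the tabular Islamic calendar.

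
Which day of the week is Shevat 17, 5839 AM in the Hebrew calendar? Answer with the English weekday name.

In the Gregorian calendar this is 19 January 2079 (JDN 2480418).
JDN 2480418 mod 7 = 3, and JDN 0 was a Monday, so this is a Thursday.

Thursday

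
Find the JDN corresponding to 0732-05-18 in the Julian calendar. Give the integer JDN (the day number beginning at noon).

In the proleptic Gregorian calendar the same day is 22 May 732.
JDN 2299161 is 15 October 1582 CE (Gregorian); the target day is −310602 days from there, so JDN = 1988559.

1988559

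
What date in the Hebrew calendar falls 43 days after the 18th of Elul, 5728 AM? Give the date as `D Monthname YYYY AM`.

2 Cheshvan 5729 AM

JDN of the 18th of Elul, 5728 AM = 2440111.
2440111 + 43 = 2440154.
JDN 2440154 in the Hebrew calendar is 2 Cheshvan 5729 AM.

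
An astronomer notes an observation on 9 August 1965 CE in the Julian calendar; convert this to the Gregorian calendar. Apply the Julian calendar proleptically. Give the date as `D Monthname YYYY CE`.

At this point the Julian calendar is 13 days behind the Gregorian.
9 August 1965 Julian + 13 days → 22 August 1965 Gregorian.

22 August 1965 CE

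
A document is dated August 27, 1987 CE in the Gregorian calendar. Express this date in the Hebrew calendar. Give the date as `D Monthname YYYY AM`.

2 Elul 5747 AM

Both dates share Julian Day Number 2447035; in the Hebrew calendar that is 2 Elul 5747 AM.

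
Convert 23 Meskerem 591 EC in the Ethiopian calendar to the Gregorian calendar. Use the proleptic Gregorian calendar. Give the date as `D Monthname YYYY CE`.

Julian Day Number of the source date = 1939740.
Converting JDN 1939740 to the Gregorian calendar gives 22 September 598 CE.

22 September 598 CE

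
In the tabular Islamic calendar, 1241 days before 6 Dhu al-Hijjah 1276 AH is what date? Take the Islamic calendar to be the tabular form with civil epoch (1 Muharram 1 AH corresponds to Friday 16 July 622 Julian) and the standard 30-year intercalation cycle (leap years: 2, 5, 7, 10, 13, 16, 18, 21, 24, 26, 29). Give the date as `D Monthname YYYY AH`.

The starting date is JDN 2400587; 2400587 − 1241 = 2399346.
JDN 2399346 corresponds to 5 Jumada al-Thani 1273 AH.

5 Jumada al-Thani 1273 AH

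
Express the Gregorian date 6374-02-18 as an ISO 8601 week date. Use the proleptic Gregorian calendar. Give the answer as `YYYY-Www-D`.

The weekday is Monday (ISO weekday 1).
That Monday belongs to ISO week 8 of ISO year 6374.

6374-W08-1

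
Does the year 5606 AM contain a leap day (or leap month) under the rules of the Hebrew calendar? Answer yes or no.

no

Hebrew year 5606 is year 1 of its 19-year Metonic cycle; leap years are at positions 3, 6, 8, 11, 14, 17, 19, so it is a common year (12 months).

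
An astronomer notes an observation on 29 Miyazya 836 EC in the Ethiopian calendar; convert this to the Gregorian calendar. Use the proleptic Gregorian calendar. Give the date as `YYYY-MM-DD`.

Julian Day Number of the source date = 2029443.
Converting JDN 2029443 to the Gregorian calendar gives 28 April 844 CE.

0844-04-28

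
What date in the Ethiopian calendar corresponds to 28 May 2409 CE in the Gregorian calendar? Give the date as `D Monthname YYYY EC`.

17 Ginbot 2401 EC

Julian Day Number of the source date = 2601077.
Converting JDN 2601077 to the Ethiopian calendar gives 17 Ginbot 2401 EC.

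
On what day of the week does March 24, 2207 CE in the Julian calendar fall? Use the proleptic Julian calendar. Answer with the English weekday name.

In the Gregorian calendar this is 8 April 2207 (JDN 2527247).
Since JDN mod 7 = 2 (0 = Monday), the day is Wednesday.

Wednesday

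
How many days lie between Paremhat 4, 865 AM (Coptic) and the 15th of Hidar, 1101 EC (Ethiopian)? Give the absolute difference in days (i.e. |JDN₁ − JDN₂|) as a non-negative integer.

14719

First date → JDN 2140789; second date → JDN 2126070.
The interval is |2140789 − 2126070| = 14719 days.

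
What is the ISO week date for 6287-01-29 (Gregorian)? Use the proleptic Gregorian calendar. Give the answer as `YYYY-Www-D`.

6287-W04-6

The weekday is Saturday (ISO weekday 6).
That Saturday belongs to ISO week 4 of ISO year 6287.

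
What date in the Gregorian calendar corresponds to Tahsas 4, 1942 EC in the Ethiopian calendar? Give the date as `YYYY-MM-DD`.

Julian Day Number of the source date = 2433264.
Converting JDN 2433264 to the Gregorian calendar gives 13 December 1949 CE.

1949-12-13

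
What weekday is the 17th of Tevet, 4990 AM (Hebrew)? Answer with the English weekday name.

Thursday

In the proleptic Gregorian calendar this is 10 January 1230 (JDN 2170318).
JDN 2170318 mod 7 = 3, and JDN 0 was a Monday, so this is a Thursday.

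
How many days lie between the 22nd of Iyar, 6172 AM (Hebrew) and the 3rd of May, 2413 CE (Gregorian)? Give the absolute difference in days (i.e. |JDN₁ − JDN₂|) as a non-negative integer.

First date → JDN 2602150; second date → JDN 2602513.
The interval is |2602150 − 2602513| = 363 days.

363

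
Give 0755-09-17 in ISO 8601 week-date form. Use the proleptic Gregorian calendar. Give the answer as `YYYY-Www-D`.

The weekday is Saturday (ISO weekday 6).
That Saturday belongs to ISO week 37 of ISO year 755.

0755-W37-6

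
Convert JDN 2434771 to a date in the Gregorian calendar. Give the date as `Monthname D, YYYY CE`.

Counting from JDN 2299161 = 15 Oct 1582 gives an offset of 135610 days.

January 28, 1954 CE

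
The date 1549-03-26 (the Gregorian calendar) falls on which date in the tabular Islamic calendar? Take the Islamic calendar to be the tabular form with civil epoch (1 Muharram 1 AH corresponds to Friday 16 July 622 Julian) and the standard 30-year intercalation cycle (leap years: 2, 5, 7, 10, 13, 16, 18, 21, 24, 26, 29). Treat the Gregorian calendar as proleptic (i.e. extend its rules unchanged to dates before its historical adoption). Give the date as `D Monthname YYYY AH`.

16 Safar 956 AH

Both dates share Julian Day Number 2286905; in the tabular Islamic calendar that is 16 Safar 956 AH.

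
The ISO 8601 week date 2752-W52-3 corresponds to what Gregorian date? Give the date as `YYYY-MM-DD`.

2752-12-24

ISO week 1 of 2752 is the week containing the first Thursday of 2752.
Week 52, day 3 (Wednesday) lands on 2752-12-24.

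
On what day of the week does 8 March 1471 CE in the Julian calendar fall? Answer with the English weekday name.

Friday

In the proleptic Gregorian calendar this is 17 March 1471 (JDN 2258407).
Since JDN mod 7 = 4 (0 = Monday), the day is Friday.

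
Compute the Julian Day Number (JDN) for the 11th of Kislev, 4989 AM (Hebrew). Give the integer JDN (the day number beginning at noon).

Equivalently 17 November 1228 (proleptic Gregorian).
JDN 2299161 is 15 October 1582 CE (Gregorian); the target day is −129262 days from there, so JDN = 2169899.

2169899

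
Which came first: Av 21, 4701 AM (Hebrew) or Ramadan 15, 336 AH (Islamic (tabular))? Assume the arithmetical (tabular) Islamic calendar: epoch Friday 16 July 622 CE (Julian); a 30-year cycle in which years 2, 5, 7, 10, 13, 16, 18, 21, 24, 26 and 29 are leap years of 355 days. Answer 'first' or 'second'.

Converting both to JDN: 2064987 vs 2067403; the smaller is the first.

first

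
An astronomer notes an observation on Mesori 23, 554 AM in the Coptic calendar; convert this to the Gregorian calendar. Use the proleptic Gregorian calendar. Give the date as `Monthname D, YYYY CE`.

August 20, 838 CE

Julian Day Number of the source date = 2027365.
Converting JDN 2027365 to the Gregorian calendar gives 20 August 838 CE.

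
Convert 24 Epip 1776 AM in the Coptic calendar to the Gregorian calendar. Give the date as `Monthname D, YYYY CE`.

July 31, 2060 CE

Both dates share Julian Day Number 2473672; in the Gregorian calendar that is 31 July 2060 CE.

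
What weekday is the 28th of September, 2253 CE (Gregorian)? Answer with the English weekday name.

Wednesday

JDN 2544222 mod 7 = 2, and JDN 0 was a Monday, so this is a Wednesday.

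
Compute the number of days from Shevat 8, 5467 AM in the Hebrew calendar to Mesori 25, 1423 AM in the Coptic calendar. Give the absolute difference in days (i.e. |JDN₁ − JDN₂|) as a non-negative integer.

230

JDN of the first date = 2344539.
JDN of the second date = 2344769.
|2344769 − 2344539| = 230.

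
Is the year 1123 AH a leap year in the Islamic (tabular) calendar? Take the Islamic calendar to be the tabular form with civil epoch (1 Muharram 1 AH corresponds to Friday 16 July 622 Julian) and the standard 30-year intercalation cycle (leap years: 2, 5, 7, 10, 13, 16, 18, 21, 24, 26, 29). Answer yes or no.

Year 1123 AH is year 13 of its 30-year cycle; leap positions are 2, 5, 7, 10, 13, 16, 18, 21, 24, 26, 29, so it is a leap year (355 days).

yes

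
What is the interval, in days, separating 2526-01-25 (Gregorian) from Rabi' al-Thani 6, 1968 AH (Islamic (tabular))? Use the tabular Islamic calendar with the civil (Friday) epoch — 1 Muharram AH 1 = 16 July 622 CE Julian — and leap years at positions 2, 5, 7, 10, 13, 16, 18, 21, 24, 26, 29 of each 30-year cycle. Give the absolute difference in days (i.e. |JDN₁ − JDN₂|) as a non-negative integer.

JDN of the first date = 2643687.
JDN of the second date = 2645573.
|2645573 − 2643687| = 1886.

1886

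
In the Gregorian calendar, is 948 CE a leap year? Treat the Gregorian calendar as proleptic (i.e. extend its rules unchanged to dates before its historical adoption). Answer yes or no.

948 is divisible by 4 and not by 100, so it is a leap year.

yes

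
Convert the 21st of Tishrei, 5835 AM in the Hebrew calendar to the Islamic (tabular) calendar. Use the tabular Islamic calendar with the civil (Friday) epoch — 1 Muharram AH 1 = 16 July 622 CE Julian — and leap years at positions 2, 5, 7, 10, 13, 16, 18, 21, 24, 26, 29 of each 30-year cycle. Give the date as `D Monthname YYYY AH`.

Both dates share Julian Day Number 2478858; in the tabular Islamic calendar that is 20 Shawwal 1497 AH.

20 Shawwal 1497 AH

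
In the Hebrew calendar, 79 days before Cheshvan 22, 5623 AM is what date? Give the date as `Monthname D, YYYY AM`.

Elul 2, 5622 AM

Counting 79 days back from JDN 2401460 reaches JDN 2401381, which is Elul 2, 5622 AM.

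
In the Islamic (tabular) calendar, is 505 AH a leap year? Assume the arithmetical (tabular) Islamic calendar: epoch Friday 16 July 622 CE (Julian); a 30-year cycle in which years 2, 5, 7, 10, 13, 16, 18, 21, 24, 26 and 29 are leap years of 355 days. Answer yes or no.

Year 505 AH is year 25 of its 30-year cycle; leap positions are 2, 5, 7, 10, 13, 16, 18, 21, 24, 26, 29, so it is a common year (354 days).

no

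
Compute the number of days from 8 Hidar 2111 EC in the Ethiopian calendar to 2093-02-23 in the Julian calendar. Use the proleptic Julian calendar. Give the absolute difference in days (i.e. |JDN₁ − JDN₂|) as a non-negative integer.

9385

JDN of the first date = 2494965.
JDN of the second date = 2485580.
|2485580 − 2494965| = 9385.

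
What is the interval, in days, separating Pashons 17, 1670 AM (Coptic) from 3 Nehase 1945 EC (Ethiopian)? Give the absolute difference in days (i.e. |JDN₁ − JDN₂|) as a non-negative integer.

289

First date → JDN 2434888; second date → JDN 2434599.
The interval is |2434888 − 2434599| = 289 days.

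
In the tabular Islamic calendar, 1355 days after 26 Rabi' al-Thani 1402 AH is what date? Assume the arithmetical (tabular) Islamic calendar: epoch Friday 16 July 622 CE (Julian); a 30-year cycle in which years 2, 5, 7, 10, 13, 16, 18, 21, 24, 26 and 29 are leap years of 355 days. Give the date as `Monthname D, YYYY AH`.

Safar 23, 1406 AH

The starting date is JDN 2445022; 2445022 + 1355 = 2446377.
JDN 2446377 corresponds to Safar 23, 1406 AH.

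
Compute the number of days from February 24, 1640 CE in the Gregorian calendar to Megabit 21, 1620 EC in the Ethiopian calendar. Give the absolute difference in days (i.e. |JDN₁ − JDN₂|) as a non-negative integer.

JDN of the first date = 2320112.
JDN of the second date = 2315761.
|2315761 − 2320112| = 4351.

4351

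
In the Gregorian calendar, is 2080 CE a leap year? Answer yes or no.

2080 is divisible by 4 and not by 100, so it is a leap year.

yes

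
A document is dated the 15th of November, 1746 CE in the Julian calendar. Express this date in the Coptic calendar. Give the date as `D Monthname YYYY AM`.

Both dates share Julian Day Number 2359103; in the Coptic calendar that is 19 Hathor 1463 AM.

19 Hathor 1463 AM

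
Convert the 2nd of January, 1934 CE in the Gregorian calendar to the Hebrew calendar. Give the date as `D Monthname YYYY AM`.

15 Tevet 5694 AM

Both dates share Julian Day Number 2427440; in the Hebrew calendar that is 15 Tevet 5694 AM.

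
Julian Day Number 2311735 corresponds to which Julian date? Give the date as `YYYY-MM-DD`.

JDN 2311735 is 19 March 1617 in the Gregorian calendar.
In the Julian calendar that day is 1617-03-09.

1617-03-09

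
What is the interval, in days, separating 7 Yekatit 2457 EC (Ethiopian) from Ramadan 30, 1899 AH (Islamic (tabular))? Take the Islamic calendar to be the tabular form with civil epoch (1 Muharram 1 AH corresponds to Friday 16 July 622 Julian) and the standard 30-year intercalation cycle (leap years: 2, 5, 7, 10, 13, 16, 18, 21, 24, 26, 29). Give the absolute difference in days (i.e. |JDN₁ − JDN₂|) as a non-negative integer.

138

JDN of the first date = 2621431.
JDN of the second date = 2621293.
|2621293 − 2621431| = 138.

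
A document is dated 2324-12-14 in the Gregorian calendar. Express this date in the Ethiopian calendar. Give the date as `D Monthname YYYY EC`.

2 Tahsas 2317 EC

Both dates share Julian Day Number 2570231; in the Ethiopian calendar that is 2 Tahsas 2317 EC.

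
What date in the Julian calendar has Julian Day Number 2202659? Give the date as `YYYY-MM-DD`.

1318-07-21

JDN 2202659 is 29 July 1318 in the proleptic Gregorian calendar.
In the Julian calendar that day is 1318-07-21.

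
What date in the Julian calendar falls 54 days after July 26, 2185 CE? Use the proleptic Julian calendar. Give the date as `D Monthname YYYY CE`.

JDN of July 26, 2185 CE = 2519336.
2519336 + 54 = 2519390.
JDN 2519390 in the Julian calendar is 18 September 2185 CE.

18 September 2185 CE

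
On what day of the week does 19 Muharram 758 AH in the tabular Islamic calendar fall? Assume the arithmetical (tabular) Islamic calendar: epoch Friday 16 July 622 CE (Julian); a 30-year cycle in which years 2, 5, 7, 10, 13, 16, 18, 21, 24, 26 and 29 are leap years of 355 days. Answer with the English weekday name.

Thursday

This is JDN 2216714 (20 January 1357 Gregorian).
JDN 2216714 mod 7 = 3, and JDN 0 was a Monday, so this is a Thursday.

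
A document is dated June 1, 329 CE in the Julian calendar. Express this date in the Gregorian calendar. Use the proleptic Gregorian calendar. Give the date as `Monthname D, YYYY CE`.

June 2, 329 CE

For dates in this range the Gregorian date is 1 day ahead of the Julian.
1 June 329 Julian + 1 day → 2 June 329 Gregorian.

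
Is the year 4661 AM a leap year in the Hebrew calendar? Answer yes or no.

Hebrew year 4661 is year 6 of its 19-year Metonic cycle; leap years are at positions 3, 6, 8, 11, 14, 17, 19, so it is a leap year (13 months).

yes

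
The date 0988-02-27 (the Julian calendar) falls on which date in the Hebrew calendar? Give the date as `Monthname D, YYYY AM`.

The source date corresponds to 3 March 988 in the proleptic Gregorian calendar (JDN 2081982).
That day falls on 6 Adar II 4748 AM in the Hebrew calendar.

Adar II 6, 4748 AM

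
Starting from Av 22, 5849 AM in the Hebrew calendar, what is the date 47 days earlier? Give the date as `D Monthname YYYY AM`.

JDN of Av 22, 5849 AM = 2484262.
2484262 − 47 = 2484215.
JDN 2484215 in the Hebrew calendar is 4 Tammuz 5849 AM.

4 Tammuz 5849 AM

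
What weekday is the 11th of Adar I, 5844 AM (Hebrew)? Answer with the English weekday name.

Thursday

Equivalently 17 February 2084 Gregorian, JDN 2482273.
2482273 ≡ 3 (mod 7); counting from Monday = 0 gives Thursday.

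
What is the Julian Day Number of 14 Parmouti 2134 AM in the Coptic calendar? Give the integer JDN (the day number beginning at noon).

In the Gregorian calendar the same day is 25 April 2418.
JDN 2451545 is 1 January 2000 CE (Gregorian); the target day is +152786 days from there, so JDN = 2604331.

2604331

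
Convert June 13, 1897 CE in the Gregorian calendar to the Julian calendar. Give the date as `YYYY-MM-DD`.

1897-06-01

For dates in this range the Gregorian date is 12 days ahead of the Julian.
13 June 1897 Gregorian − 12 days → 1 June 1897 Julian.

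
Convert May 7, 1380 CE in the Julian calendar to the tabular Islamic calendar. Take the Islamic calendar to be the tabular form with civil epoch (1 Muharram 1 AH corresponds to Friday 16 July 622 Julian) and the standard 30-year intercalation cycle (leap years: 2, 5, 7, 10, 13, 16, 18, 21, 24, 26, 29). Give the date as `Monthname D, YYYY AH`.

Both dates share Julian Day Number 2225230; in the tabular Islamic calendar that is 1 Safar 782 AH.

Safar 1, 782 AH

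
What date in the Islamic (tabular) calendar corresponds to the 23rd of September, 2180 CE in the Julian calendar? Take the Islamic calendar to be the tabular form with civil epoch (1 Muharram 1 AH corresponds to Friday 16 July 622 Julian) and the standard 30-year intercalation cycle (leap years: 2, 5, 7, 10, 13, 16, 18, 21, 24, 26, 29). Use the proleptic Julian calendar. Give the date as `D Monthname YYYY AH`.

17 Muharram 1607 AH

The source date corresponds to 7 October 2180 in the Gregorian calendar (JDN 2517569).
That day falls on 17 Muharram 1607 AH in the tabular Islamic calendar.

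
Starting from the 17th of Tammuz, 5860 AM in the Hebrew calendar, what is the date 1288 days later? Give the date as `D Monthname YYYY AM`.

6 Shevat 5864 AM

The starting date is JDN 2488274; 2488274 + 1288 = 2489562.
JDN 2489562 corresponds to 6 Shevat 5864 AM.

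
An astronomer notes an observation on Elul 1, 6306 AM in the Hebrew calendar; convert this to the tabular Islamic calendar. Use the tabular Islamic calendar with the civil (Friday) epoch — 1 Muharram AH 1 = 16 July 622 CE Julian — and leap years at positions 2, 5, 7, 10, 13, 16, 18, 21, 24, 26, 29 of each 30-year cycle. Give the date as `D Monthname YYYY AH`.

The source date corresponds to 29 August 2546 in the Gregorian calendar (JDN 2651208).
That day falls on 1 Rabi' al-Awwal 1984 AH in the tabular Islamic calendar.

1 Rabi' al-Awwal 1984 AH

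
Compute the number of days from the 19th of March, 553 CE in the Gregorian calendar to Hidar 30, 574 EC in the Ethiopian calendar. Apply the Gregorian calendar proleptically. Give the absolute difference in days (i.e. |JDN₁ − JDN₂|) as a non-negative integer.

10481

JDN of the first date = 1923117.
JDN of the second date = 1933598.
|1933598 − 1923117| = 10481.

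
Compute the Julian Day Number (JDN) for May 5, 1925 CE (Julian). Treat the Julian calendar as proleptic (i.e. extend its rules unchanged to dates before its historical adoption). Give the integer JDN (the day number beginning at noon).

In the Gregorian calendar the same day is 18 May 1925.
JDN 2451545 is 1 January 2000 CE (Gregorian); the target day is −27256 days from there, so JDN = 2424289.

2424289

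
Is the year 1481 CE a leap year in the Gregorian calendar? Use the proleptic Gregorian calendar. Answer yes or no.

no

1481 is not divisible by 4, so it is a common year.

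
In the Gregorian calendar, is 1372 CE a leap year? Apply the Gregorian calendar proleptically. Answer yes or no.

yes

1372 is divisible by 4 and not by 100, so it is a leap year.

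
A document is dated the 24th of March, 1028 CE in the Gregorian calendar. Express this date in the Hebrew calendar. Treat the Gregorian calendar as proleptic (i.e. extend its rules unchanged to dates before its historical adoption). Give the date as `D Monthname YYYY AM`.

Both dates share Julian Day Number 2096612; in the Hebrew calendar that is 18 Adar II 4788 AM.

18 Adar II 4788 AM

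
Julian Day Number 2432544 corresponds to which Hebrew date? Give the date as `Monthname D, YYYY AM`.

JDN 2432544 is 24 December 1947 in the Gregorian calendar.
In the Hebrew calendar that day is Tevet 11, 5708 AM.

Tevet 11, 5708 AM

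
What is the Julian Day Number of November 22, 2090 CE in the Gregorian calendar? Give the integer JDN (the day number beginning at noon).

JDN 2451545 is 1 January 2000 CE (Gregorian); the target day is +33198 days from there, so JDN = 2484743.

2484743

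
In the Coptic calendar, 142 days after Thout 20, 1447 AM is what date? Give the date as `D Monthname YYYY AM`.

12 Meshir 1447 AM

Counting 142 days forward from JDN 2353200 reaches JDN 2353342, which is 12 Meshir 1447 AM.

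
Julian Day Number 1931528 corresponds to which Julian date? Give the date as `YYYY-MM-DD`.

JDN 1931528 is 29 March 576 in the proleptic Gregorian calendar.
In the Julian calendar that day is 0576-03-27.

0576-03-27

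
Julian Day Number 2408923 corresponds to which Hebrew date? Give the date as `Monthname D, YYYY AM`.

JDN 2408923 is 22 April 1883 in the Gregorian calendar.
In the Hebrew calendar that day is Nisan 15, 5643 AM.

Nisan 15, 5643 AM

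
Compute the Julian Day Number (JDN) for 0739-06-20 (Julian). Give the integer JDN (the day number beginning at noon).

In the proleptic Gregorian calendar the same day is 24 June 739.
JDN 2400001 is 17 November 1858 CE (Gregorian), MJD 0; the target day is −408853 days from there, so JDN = 1991148.

1991148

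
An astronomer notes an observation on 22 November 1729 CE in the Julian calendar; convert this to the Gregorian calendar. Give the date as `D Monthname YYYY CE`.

3 December 1729 CE

At this point the Julian calendar is 11 days behind the Gregorian.
22 November 1729 Julian + 11 days → 3 December 1729 Gregorian.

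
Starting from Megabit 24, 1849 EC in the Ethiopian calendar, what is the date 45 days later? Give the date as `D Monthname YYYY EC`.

JDN of Megabit 24, 1849 EC = 2399406.
2399406 + 45 = 2399451.
JDN 2399451 in the Ethiopian calendar is 9 Ginbot 1849 EC.

9 Ginbot 1849 EC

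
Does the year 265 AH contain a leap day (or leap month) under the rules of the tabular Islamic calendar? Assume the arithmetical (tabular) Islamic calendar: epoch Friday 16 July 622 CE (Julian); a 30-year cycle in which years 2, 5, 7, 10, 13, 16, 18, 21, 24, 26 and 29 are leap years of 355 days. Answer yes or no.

no

Year 265 AH is year 25 of its 30-year cycle; leap positions are 2, 5, 7, 10, 13, 16, 18, 21, 24, 26, 29, so it is a common year (354 days).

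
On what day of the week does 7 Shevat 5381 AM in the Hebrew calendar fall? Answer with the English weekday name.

Equivalently 29 January 1621 Gregorian, JDN 2313147.
JDN 2313147 mod 7 = 4, and JDN 0 was a Monday, so this is a Friday.

Friday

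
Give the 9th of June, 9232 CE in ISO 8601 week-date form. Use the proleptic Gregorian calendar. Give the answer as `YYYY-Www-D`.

9232-W24-3

The weekday is Wednesday (ISO weekday 3).
That Wednesday belongs to ISO week 24 of ISO year 9232.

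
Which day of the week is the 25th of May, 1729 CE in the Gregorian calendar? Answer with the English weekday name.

Wednesday

Since JDN mod 7 = 2 (0 = Monday), the day is Wednesday.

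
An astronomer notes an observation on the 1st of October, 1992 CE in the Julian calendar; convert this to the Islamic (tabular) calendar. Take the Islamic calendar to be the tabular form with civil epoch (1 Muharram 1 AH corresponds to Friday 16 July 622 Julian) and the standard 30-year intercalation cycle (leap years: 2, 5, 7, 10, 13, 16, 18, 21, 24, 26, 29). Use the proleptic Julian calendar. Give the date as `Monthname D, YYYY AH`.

Rabi' al-Thani 16, 1413 AH

The source date corresponds to 14 October 1992 in the Gregorian calendar (JDN 2448910).
That day falls on 16 Rabi' al-Thani 1413 AH in the tabular Islamic calendar.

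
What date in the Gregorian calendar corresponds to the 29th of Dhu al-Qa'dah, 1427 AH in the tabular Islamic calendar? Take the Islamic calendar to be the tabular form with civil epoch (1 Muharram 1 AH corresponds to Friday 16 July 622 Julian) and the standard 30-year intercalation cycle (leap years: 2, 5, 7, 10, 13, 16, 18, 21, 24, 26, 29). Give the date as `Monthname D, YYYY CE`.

Both dates share Julian Day Number 2454090; in the Gregorian calendar that is 20 December 2006 CE.

December 20, 2006 CE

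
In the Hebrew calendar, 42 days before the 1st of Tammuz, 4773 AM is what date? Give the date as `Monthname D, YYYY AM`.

Iyar 18, 4773 AM

The starting date is JDN 2091219; 2091219 − 42 = 2091177.
JDN 2091177 corresponds to Iyar 18, 4773 AM.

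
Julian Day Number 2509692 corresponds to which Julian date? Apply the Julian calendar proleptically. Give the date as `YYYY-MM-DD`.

JDN 2509692 is 15 March 2159 in the Gregorian calendar.
In the Julian calendar that day is 2159-03-01.

2159-03-01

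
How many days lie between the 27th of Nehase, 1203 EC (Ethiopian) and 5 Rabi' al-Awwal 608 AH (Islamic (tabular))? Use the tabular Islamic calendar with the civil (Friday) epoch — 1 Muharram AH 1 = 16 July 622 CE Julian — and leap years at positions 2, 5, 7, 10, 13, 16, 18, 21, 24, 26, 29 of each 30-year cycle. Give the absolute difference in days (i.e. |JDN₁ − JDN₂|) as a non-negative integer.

First date → JDN 2163607; second date → JDN 2163604.
The interval is |2163607 − 2163604| = 3 days.

3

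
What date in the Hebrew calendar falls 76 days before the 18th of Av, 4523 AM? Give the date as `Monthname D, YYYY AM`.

Sivan 1, 4523 AM

JDN of the 18th of Av, 4523 AM = 1999956.
1999956 − 76 = 1999880.
JDN 1999880 in the Hebrew calendar is Sivan 1, 4523 AM.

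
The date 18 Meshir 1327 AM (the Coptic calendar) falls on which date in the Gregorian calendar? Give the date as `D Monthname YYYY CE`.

Julian Day Number of the source date = 2309518.
Converting JDN 2309518 to the Gregorian calendar gives 22 February 1611 CE.

22 February 1611 CE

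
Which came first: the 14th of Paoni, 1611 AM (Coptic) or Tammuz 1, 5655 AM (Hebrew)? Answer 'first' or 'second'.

Converting both to JDN: 2413365 vs 2413368; the smaller is the first.

first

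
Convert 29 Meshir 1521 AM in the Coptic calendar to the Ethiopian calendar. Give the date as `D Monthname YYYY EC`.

29 Yekatit 1797 EC

The source date corresponds to 7 March 1805 in the Gregorian calendar (JDN 2380388).
That day falls on 29 Yekatit 1797 EC in the Ethiopian calendar.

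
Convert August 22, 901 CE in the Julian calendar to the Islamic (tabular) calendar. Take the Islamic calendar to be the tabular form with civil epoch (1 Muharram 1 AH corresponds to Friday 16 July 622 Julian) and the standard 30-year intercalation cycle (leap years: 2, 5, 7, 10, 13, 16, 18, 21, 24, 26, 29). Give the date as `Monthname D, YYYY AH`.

Julian Day Number of the source date = 2050382.
Converting JDN 2050382 to the tabular Islamic calendar gives 4 Ramadan 288 AH.

Ramadan 4, 288 AH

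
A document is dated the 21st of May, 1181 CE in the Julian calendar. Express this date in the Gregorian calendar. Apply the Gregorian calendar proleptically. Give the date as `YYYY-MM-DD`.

1181-05-28

At this point the Julian calendar is 7 days behind the Gregorian.
21 May 1181 Julian + 7 days → 28 May 1181 Gregorian.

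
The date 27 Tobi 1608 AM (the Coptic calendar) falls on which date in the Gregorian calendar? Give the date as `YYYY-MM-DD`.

Both dates share Julian Day Number 2412133; in the Gregorian calendar that is 4 February 1892 CE.

1892-02-04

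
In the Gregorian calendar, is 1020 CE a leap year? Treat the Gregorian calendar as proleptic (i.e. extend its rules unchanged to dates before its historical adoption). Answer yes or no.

1020 is divisible by 4 and not by 100, so it is a leap year.

yes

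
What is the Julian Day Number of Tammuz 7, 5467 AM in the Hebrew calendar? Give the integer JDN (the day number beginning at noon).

2344716

Equivalently 7 July 1707 (Gregorian).
JDN 2451545 is 1 January 2000 CE (Gregorian); the target day is −106829 days from there, so JDN = 2344716.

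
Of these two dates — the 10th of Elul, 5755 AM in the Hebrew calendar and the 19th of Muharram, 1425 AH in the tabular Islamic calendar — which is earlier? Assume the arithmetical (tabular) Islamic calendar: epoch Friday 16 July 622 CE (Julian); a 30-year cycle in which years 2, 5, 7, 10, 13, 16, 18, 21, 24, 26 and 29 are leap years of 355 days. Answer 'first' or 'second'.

first

The two dates have Julian Day Numbers 2449966 and 2453076 respectively.
Since 2449966 < 2453076, the first date comes first.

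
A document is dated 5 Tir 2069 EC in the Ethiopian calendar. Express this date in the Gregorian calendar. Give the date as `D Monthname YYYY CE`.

Julian Day Number of the source date = 2479682.
Converting JDN 2479682 to the Gregorian calendar gives 13 January 2077 CE.

13 January 2077 CE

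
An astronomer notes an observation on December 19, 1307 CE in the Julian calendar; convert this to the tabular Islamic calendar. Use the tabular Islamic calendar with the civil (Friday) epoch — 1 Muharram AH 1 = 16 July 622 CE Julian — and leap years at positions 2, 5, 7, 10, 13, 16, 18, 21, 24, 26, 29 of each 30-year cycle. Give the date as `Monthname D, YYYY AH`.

Jumada al-Thani 22, 707 AH

Both dates share Julian Day Number 2198792; in the tabular Islamic calendar that is 22 Jumada al-Thani 707 AH.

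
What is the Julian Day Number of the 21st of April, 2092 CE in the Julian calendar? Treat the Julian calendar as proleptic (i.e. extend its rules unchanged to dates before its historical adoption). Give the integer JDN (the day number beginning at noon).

In the Gregorian calendar the same day is 4 May 2092.
JDN 2451545 is 1 January 2000 CE (Gregorian); the target day is +33727 days from there, so JDN = 2485272.

2485272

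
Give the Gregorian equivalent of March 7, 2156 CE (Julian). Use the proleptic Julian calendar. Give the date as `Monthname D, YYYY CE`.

March 21, 2156 CE

For dates in this range the Gregorian date is 14 days ahead of the Julian.
7 March 2156 Julian + 14 days → 21 March 2156 Gregorian.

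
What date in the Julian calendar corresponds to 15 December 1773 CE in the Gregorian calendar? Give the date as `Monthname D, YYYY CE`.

December 4, 1773 CE

At this point the Julian calendar is 11 days behind the Gregorian.
15 December 1773 Gregorian − 11 days → 4 December 1773 Julian.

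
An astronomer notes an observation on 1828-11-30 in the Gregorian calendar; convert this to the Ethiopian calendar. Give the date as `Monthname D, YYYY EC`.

Both dates share Julian Day Number 2389057; in the Ethiopian calendar that is 22 Hidar 1821 EC.

Hidar 22, 1821 EC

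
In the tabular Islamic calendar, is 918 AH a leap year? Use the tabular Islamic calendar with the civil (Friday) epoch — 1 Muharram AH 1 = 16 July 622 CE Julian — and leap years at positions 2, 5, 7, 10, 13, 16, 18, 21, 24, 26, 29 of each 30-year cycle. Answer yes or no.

Year 918 AH is year 18 of its 30-year cycle; leap positions are 2, 5, 7, 10, 13, 16, 18, 21, 24, 26, 29, so it is a leap year (355 days).

yes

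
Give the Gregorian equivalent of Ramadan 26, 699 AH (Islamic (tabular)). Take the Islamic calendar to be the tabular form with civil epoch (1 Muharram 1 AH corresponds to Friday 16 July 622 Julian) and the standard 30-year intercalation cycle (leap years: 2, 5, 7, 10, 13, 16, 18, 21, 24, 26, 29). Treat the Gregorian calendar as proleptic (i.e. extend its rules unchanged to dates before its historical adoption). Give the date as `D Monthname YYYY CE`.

Both dates share Julian Day Number 2196049; in the Gregorian calendar that is 23 June 1300 CE.

23 June 1300 CE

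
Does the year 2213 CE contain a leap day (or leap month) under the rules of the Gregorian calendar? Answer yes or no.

no

2213 is not divisible by 4, so it is a common year.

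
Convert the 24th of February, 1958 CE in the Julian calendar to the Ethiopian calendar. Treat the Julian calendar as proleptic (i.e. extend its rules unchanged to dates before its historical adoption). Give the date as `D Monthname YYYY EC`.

30 Yekatit 1950 EC

The source date corresponds to 9 March 1958 in the Gregorian calendar (JDN 2436272).
That day falls on 30 Yekatit 1950 EC in the Ethiopian calendar.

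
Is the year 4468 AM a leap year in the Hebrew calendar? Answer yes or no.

yes

Hebrew year 4468 is year 3 of its 19-year Metonic cycle; leap years are at positions 3, 6, 8, 11, 14, 17, 19, so it is a leap year (13 months).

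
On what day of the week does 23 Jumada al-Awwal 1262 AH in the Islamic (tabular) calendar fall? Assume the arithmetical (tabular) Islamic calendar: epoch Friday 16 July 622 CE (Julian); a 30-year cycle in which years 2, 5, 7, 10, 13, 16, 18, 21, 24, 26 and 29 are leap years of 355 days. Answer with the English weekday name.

Tuesday

In the Gregorian calendar this is 19 May 1846 (JDN 2395436).
Since JDN mod 7 = 1 (0 = Monday), the day is Tuesday.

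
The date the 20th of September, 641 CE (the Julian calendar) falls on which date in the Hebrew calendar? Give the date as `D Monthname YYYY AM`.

The source date corresponds to 23 September 641 in the proleptic Gregorian calendar (JDN 1955446).
That day falls on 10 Tishrei 4402 AM in the Hebrew calendar.

10 Tishrei 4402 AM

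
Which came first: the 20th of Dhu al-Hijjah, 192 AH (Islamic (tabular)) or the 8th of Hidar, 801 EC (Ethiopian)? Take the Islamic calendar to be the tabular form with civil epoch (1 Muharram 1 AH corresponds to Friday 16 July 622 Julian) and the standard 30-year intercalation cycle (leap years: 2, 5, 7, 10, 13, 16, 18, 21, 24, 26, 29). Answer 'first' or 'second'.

first

The two dates have Julian Day Numbers 2016468 and 2016488 respectively.
Since 2016468 < 2016488, the first date comes first.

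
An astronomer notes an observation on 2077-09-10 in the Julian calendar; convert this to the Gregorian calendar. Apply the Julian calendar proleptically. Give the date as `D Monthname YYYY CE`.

For dates in this range the Gregorian date is 13 days ahead of the Julian.
10 September 2077 Julian + 13 days → 23 September 2077 Gregorian.

23 September 2077 CE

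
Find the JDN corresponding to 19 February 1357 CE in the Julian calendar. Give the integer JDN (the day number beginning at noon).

2216752

In the proleptic Gregorian calendar the same day is 27 February 1357.
JDN 2299161 is 15 October 1582 CE (Gregorian); the target day is −82409 days from there, so JDN = 2216752.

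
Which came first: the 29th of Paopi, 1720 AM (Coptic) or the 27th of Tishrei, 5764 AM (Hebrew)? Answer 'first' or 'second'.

Converting both to JDN: 2452953 vs 2452936; the smaller is the second.

second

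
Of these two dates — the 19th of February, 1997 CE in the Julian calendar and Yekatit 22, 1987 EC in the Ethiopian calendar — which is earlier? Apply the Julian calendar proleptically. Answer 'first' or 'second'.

second

The two dates have Julian Day Numbers 2450512 and 2449778 respectively.
Since 2449778 < 2450512, the second date comes first.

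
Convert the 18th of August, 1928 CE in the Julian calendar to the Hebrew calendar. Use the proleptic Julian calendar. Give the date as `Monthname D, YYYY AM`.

Both dates share Julian Day Number 2425490; in the Hebrew calendar that is 15 Elul 5688 AM.

Elul 15, 5688 AM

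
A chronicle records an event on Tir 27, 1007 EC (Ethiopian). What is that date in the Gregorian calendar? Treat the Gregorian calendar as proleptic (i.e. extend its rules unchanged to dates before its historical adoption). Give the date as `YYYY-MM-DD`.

Both dates share Julian Day Number 2091808; in the Gregorian calendar that is 28 January 1015 CE.

1015-01-28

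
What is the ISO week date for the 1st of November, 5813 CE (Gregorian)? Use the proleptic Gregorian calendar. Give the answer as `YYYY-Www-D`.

The weekday is Monday (ISO weekday 1).
That Monday belongs to ISO week 44 of ISO year 5813.

5813-W44-1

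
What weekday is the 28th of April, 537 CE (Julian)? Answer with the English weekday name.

In the proleptic Gregorian calendar this is 30 April 537 (JDN 1917315).
JDN 1917315 mod 7 = 1, and JDN 0 was a Monday, so this is a Tuesday.

Tuesday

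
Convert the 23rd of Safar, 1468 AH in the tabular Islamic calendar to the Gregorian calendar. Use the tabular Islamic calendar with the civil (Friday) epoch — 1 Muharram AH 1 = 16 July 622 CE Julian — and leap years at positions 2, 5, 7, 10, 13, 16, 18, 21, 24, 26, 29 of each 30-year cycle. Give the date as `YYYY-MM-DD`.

2046-01-02

Julian Day Number of the source date = 2468348.
Converting JDN 2468348 to the Gregorian calendar gives 2 January 2046 CE.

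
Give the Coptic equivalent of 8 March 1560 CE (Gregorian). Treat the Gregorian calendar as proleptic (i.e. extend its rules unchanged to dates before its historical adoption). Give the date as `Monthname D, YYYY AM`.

Paremhat 2, 1276 AM

Julian Day Number of the source date = 2290905.
Converting JDN 2290905 to the Coptic calendar gives 2 Paremhat 1276 AM.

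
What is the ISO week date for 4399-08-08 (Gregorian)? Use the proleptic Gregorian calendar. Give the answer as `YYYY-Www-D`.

4399-W31-7

The weekday is Sunday (ISO weekday 7).
That Sunday belongs to ISO week 31 of ISO year 4399.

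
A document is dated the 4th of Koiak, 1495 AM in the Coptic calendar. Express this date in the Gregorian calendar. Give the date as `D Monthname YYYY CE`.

Both dates share Julian Day Number 2370806; in the Gregorian calendar that is 11 December 1778 CE.

11 December 1778 CE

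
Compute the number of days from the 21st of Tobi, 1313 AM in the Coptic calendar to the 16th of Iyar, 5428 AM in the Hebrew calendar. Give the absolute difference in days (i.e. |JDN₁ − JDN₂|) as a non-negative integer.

JDN of the first date = 2304378.
JDN of the second date = 2330402.
|2330402 − 2304378| = 26024.

26024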